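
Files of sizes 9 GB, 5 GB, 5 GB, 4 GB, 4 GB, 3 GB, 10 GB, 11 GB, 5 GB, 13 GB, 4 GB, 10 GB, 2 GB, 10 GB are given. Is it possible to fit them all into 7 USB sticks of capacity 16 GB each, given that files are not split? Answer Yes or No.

A valid assignment using 7 USB sticks:
  USB stick 1: 13 + 3 = 16
  USB stick 2: 11 + 5 = 16
  USB stick 3: 10 + 5 = 15
  USB stick 4: 10 + 5 = 15
  USB stick 5: 10 + 4 + 2 = 16
  USB stick 6: 9 + 4 = 13
  USB stick 7: 4 = 4
Every load is within 16 GB, so 7 USB sticks suffice.

Yes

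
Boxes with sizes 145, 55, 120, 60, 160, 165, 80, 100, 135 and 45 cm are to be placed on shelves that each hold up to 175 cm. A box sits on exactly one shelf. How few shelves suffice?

7

Total = 165 + 160 + 145 + 135 + 120 + 100 + 80 + 60 + 55 + 45 = 1065 cm.
Lower bound: ⌈1065/175⌉ = 7 shelves.
A packing using 7 shelves:
  shelf 1: 165 = 165
  shelf 2: 160 = 160
  shelf 3: 145 = 145
  shelf 4: 135 = 135
  shelf 5: 120 + 55 = 175
  shelf 6: 100 + 60 = 160
  shelf 7: 80 + 45 = 125
This matches the lower bound, so 7 is optimal.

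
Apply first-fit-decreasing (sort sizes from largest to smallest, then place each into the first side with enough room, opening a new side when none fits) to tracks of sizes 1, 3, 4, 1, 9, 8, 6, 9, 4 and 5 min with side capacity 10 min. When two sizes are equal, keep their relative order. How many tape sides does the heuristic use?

6

Sorted descending: 9, 9, 8, 6, 5, 4, 4, 3, 1, 1.
  9 → side 1 (new)  [load 9/10]
  9 → side 2 (new)  [load 9/10]
  8 → side 3 (new)  [load 8/10]
  6 → side 4 (new)  [load 6/10]
  5 → side 5 (new)  [load 5/10]
  4 → side 4  [load 10/10]
  4 → side 5  [load 9/10]
  3 → side 6 (new)  [load 3/10]
  1 → side 1  [load 10/10]
  1 → side 2  [load 10/10]
6 tape sides opened.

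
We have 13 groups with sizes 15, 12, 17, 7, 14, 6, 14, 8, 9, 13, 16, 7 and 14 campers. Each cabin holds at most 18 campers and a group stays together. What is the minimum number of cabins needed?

10

Total = 17 + 16 + 15 + 14 + 14 + 14 + 13 + 12 + 9 + 8 + 7 + 7 + 6 = 152 campers.
Lower bound: ⌈152/18⌉ = 9 cabins.
A packing using 10 cabins:
  cabin 1: 17 = 17
  cabin 2: 16 = 16
  cabin 3: 15 = 15
  cabin 4: 14 = 14
  cabin 5: 14 = 14
  cabin 6: 14 = 14
  cabin 7: 13 = 13
  cabin 8: 12 + 6 = 18
  cabin 9: 9 + 8 = 17
  cabin 10: 7 + 7 = 14
No arrangement into 9 cabins stays within capacity, so 10 is optimal.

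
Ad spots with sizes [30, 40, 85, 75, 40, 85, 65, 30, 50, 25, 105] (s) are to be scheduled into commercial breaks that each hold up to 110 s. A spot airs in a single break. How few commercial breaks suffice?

7

Total = 105 + 85 + 85 + 75 + 65 + 50 + 40 + 40 + 30 + 30 + 25 = 630 s.
Lower bound: ⌈630/110⌉ = 6 commercial breaks.
A packing using 7 commercial breaks:
  break 1: 105 = 105
  break 2: 85 + 25 = 110
  break 3: 85 = 85
  break 4: 75 + 30 = 105
  break 5: 65 + 40 = 105
  break 6: 50 + 40 = 90
  break 7: 30 = 30
No arrangement into 6 commercial breaks stays within capacity, so 7 is optimal.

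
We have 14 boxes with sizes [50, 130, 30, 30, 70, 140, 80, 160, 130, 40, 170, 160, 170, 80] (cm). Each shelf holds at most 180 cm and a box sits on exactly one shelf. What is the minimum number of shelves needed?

Total = 170 + 170 + 160 + 160 + 140 + 130 + 130 + 80 + 80 + 70 + 50 + 40 + 30 + 30 = 1440 cm.
Lower bound: ⌈1440/180⌉ = 8 shelves.
A packing using 9 shelves:
  shelf 1: 170 = 170
  shelf 2: 170 = 170
  shelf 3: 160 = 160
  shelf 4: 160 = 160
  shelf 5: 140 + 40 = 180
  shelf 6: 130 + 50 = 180
  shelf 7: 130 + 30 = 160
  shelf 8: 80 + 80 = 160
  shelf 9: 70 + 30 = 100
No arrangement into 8 shelves stays within capacity, so 9 is optimal.

9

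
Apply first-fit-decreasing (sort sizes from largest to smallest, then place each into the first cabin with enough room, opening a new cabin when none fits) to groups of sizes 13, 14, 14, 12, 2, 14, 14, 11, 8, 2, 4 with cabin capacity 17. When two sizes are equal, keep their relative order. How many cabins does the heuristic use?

8

Sorted descending: 14, 14, 14, 14, 13, 12, 11, 8, 4, 2, 2.
  14 → cabin 1 (new)  [load 14/17]
  14 → cabin 2 (new)  [load 14/17]
  14 → cabin 3 (new)  [load 14/17]
  14 → cabin 4 (new)  [load 14/17]
  13 → cabin 5 (new)  [load 13/17]
  12 → cabin 6 (new)  [load 12/17]
  11 → cabin 7 (new)  [load 11/17]
  8 → cabin 8 (new)  [load 8/17]
  4 → cabin 5  [load 17/17]
  2 → cabin 1  [load 16/17]
  2 → cabin 2  [load 16/17]
8 cabins opened.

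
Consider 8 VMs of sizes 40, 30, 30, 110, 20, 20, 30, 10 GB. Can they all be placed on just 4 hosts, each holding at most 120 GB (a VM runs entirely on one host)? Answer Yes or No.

A valid assignment using 3 hosts:
  host 1: 110 + 10 = 120
  host 2: 40 + 30 + 30 + 20 = 120
  host 3: 30 + 20 = 50
That uses only 3 ≤ 4, so 4 hosts are enough.

Yes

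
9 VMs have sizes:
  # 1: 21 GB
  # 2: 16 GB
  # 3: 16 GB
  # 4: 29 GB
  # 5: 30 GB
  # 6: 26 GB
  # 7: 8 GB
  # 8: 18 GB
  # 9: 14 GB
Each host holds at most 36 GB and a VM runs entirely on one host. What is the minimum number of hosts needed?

6

Total = 30 + 29 + 26 + 21 + 18 + 16 + 16 + 14 + 8 = 178 GB.
Lower bound: ⌈178/36⌉ = 5 hosts.
A packing using 6 hosts:
  host 1: 30 = 30
  host 2: 29 = 29
  host 3: 26 + 8 = 34
  host 4: 21 + 14 = 35
  host 5: 18 + 16 = 34
  host 6: 16 = 16
No arrangement into 5 hosts stays within capacity, so 6 is optimal.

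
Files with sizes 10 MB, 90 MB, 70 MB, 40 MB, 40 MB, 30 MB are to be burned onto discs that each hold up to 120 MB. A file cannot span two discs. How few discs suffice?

Total = 90 + 70 + 40 + 40 + 30 + 10 = 280 MB.
Lower bound: ⌈280/120⌉ = 3 discs.
A packing using 3 discs:
  disc 1: 90 + 30 = 120
  disc 2: 70 + 40 + 10 = 120
  disc 3: 40 = 40
This matches the lower bound, so 3 is optimal.

3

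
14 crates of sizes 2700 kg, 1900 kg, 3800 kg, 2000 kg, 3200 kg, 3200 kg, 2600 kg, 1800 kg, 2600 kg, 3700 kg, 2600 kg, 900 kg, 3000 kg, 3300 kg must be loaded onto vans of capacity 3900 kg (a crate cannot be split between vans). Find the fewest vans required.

Total = 3800 + 3700 + 3300 + 3200 + 3200 + 3000 + 2700 + 2600 + 2600 + 2600 + 2000 + 1900 + 1800 + 900 = 37300 kg.
Lower bound: ⌈37300/3900⌉ = 10 vans.
Also, 11 crates each exceed 1950 kg, and no two of those can share a van, so at least 11 vans are needed.
A packing using 12 vans:
  van 1: 3800 = 3800
  van 2: 3700 = 3700
  van 3: 3300 = 3300
  van 4: 3200 = 3200
  van 5: 3200 = 3200
  van 6: 3000 + 900 = 3900
  van 7: 2700 = 2700
  van 8: 2600 = 2600
  van 9: 2600 = 2600
  van 10: 2600 = 2600
  van 11: 2000 + 1900 = 3900
  van 12: 1800 = 1800
No arrangement into 11 vans stays within capacity, so 12 is optimal.

12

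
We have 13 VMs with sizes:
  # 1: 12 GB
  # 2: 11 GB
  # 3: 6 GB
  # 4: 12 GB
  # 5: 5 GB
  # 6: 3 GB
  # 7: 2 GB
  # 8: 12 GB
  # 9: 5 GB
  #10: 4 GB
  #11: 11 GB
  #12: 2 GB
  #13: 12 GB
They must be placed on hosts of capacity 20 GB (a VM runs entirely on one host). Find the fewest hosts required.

6

Total = 12 + 12 + 12 + 12 + 11 + 11 + 6 + 5 + 5 + 4 + 3 + 2 + 2 = 97 GB.
Lower bound: ⌈97/20⌉ = 5 hosts.
Also, 6 VMs each exceed 10 GB, and no two of those can share a host, so at least 6 hosts are needed.
A packing using 6 hosts:
  host 1: 12 + 6 + 2 = 20
  host 2: 12 + 5 + 3 = 20
  host 3: 12 + 5 + 2 = 19
  host 4: 12 + 4 = 16
  host 5: 11 = 11
  host 6: 11 = 11
This matches the lower bound, so 6 is optimal.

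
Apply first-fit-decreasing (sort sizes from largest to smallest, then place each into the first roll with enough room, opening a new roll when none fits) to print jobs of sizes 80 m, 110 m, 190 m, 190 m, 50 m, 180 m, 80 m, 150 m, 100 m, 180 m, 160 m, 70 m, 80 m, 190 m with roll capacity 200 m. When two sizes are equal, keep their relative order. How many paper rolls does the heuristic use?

10

Sorted descending: 190, 190, 190, 180, 180, 160, 150, 110, 100, 80, 80, 80, 70, 50.
  190 → roll 1 (new)  [load 190/200]
  190 → roll 2 (new)  [load 190/200]
  190 → roll 3 (new)  [load 190/200]
  180 → roll 4 (new)  [load 180/200]
  180 → roll 5 (new)  [load 180/200]
  160 → roll 6 (new)  [load 160/200]
  150 → roll 7 (new)  [load 150/200]
  110 → roll 8 (new)  [load 110/200]
  100 → roll 9 (new)  [load 100/200]
  80 → roll 8  [load 190/200]
  80 → roll 9  [load 180/200]
  80 → roll 10 (new)  [load 80/200]
  70 → roll 10  [load 150/200]
  50 → roll 7  [load 200/200]
10 paper rolls opened.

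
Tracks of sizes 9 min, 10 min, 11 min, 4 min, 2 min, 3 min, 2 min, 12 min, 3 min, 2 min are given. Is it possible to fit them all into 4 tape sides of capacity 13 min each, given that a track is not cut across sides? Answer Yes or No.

Total = 58 min; ⌈58/13⌉ = 5.
At least 5 tape sides are required, but only 4 are allowed.

No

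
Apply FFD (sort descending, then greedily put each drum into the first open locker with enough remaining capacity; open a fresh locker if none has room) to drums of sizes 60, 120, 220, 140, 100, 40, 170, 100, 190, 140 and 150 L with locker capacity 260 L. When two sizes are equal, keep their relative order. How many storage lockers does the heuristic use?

Sorted descending: 220, 190, 170, 150, 140, 140, 120, 100, 100, 60, 40.
  220 → locker 1 (new)  [load 220/260]
  190 → locker 2 (new)  [load 190/260]
  170 → locker 3 (new)  [load 170/260]
  150 → locker 4 (new)  [load 150/260]
  140 → locker 5 (new)  [load 140/260]
  140 → locker 6 (new)  [load 140/260]
  120 → locker 5  [load 260/260]
  100 → locker 4  [load 250/260]
  100 → locker 6  [load 240/260]
  60 → locker 2  [load 250/260]
  40 → locker 1  [load 260/260]
6 storage lockers opened.

6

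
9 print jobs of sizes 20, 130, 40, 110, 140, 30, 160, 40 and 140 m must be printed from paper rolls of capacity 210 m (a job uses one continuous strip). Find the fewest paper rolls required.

Total = 160 + 140 + 140 + 130 + 110 + 40 + 40 + 30 + 20 = 810 m.
Lower bound: ⌈810/210⌉ = 4 paper rolls.
Also, 5 print jobs each exceed 105 m, and no two of those can share a roll, so at least 5 paper rolls are needed.
A packing using 5 paper rolls:
  roll 1: 160 + 40 = 200
  roll 2: 140 + 40 + 30 = 210
  roll 3: 140 + 20 = 160
  roll 4: 130 = 130
  roll 5: 110 = 110
This matches the lower bound, so 5 is optimal.

5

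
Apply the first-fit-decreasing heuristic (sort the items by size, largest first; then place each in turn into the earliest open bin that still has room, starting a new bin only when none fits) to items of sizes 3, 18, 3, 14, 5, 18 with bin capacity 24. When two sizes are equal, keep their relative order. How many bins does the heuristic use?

Sorted descending: 18, 18, 14, 5, 3, 3.
  18 → bin 1 (new)  [load 18/24]
  18 → bin 2 (new)  [load 18/24]
  14 → bin 3 (new)  [load 14/24]
  5 → bin 1  [load 23/24]
  3 → bin 2  [load 21/24]
  3 → bin 2  [load 24/24]
3 bins opened.

3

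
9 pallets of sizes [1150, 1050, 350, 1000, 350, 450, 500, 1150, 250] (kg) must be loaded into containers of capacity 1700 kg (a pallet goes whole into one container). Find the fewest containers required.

4

Total = 1150 + 1150 + 1050 + 1000 + 500 + 450 + 350 + 350 + 250 = 6250 kg.
Lower bound: ⌈6250/1700⌉ = 4 containers.
A packing using 4 containers:
  container 1: 1150 + 500 = 1650
  container 2: 1150 + 450 = 1600
  container 3: 1050 + 350 + 250 = 1650
  container 4: 1000 + 350 = 1350
This matches the lower bound, so 4 is optimal.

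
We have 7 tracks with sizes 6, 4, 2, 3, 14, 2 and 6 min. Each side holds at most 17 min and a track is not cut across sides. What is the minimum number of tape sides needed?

3

Total = 14 + 6 + 6 + 4 + 3 + 2 + 2 = 37 min.
Lower bound: ⌈37/17⌉ = 3 tape sides.
A packing using 3 tape sides:
  side 1: 14 + 3 = 17
  side 2: 6 + 6 + 4 = 16
  side 3: 2 + 2 = 4
This matches the lower bound, so 3 is optimal.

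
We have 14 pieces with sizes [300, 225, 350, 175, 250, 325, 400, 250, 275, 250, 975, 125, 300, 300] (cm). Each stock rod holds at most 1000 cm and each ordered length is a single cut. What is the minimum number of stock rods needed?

Total = 975 + 400 + 350 + 325 + 300 + 300 + 300 + 275 + 250 + 250 + 250 + 225 + 175 + 125 = 4500 cm.
Lower bound: ⌈4500/1000⌉ = 5 stock rods.
A packing using 5 stock rods:
  stock rod 1: 975 = 975
  stock rod 2: 400 + 350 + 250 = 1000
  stock rod 3: 325 + 300 + 300 = 925
  stock rod 4: 300 + 275 + 250 + 175 = 1000
  stock rod 5: 250 + 225 + 125 = 600
This matches the lower bound, so 5 is optimal.

5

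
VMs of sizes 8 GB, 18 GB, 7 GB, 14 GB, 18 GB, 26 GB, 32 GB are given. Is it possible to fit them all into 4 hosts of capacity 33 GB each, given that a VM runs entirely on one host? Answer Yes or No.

A valid assignment using 4 hosts:
  host 1: 32 = 32
  host 2: 26 + 7 = 33
  host 3: 18 + 14 = 32
  host 4: 18 + 8 = 26
Every load is within 33 GB, so 4 hosts suffice.

Yes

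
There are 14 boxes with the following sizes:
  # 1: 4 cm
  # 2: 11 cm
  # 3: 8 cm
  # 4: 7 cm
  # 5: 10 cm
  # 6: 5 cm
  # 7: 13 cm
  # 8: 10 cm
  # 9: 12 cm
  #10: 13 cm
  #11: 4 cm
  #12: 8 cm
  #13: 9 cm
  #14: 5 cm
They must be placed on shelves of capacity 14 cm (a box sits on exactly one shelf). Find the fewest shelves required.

Total = 13 + 13 + 12 + 11 + 10 + 10 + 9 + 8 + 8 + 7 + 5 + 5 + 4 + 4 = 119 cm.
Lower bound: ⌈119/14⌉ = 9 shelves.
A packing using 10 shelves:
  shelf 1: 13 = 13
  shelf 2: 13 = 13
  shelf 3: 12 = 12
  shelf 4: 11 = 11
  shelf 5: 10 + 4 = 14
  shelf 6: 10 + 4 = 14
  shelf 7: 9 + 5 = 14
  shelf 8: 8 + 5 = 13
  shelf 9: 8 = 8
  shelf 10: 7 = 7
No arrangement into 9 shelves stays within capacity, so 10 is optimal.

10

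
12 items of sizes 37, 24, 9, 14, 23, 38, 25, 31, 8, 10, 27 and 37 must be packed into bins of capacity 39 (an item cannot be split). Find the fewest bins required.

8

Total = 38 + 37 + 37 + 31 + 27 + 25 + 24 + 23 + 14 + 10 + 9 + 8 = 283.
Lower bound: ⌈283/39⌉ = 8 bins.
A packing using 8 bins:
  bin 1: 38 = 38
  bin 2: 37 = 37
  bin 3: 37 = 37
  bin 4: 31 + 8 = 39
  bin 5: 27 + 10 = 37
  bin 6: 25 + 14 = 39
  bin 7: 24 + 9 = 33
  bin 8: 23 = 23
This matches the lower bound, so 8 is optimal.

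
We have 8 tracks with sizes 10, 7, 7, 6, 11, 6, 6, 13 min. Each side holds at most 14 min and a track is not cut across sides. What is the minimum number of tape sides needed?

Total = 13 + 11 + 10 + 7 + 7 + 6 + 6 + 6 = 66 min.
Lower bound: ⌈66/14⌉ = 5 tape sides.
A packing using 6 tape sides:
  side 1: 13 = 13
  side 2: 11 = 11
  side 3: 10 = 10
  side 4: 7 + 7 = 14
  side 5: 6 + 6 = 12
  side 6: 6 = 6
No arrangement into 5 tape sides stays within capacity, so 6 is optimal.

6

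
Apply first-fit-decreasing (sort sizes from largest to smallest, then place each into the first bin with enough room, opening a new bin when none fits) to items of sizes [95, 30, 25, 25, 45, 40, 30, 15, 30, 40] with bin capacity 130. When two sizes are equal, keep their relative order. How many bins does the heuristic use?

3

Sorted descending: 95, 45, 40, 40, 30, 30, 30, 25, 25, 15.
  95 → bin 1 (new)  [load 95/130]
  45 → bin 2 (new)  [load 45/130]
  40 → bin 2  [load 85/130]
  40 → bin 2  [load 125/130]
  30 → bin 1  [load 125/130]
  30 → bin 3 (new)  [load 30/130]
  30 → bin 3  [load 60/130]
  25 → bin 3  [load 85/130]
  25 → bin 3  [load 110/130]
  15 → bin 3  [load 125/130]
3 bins opened.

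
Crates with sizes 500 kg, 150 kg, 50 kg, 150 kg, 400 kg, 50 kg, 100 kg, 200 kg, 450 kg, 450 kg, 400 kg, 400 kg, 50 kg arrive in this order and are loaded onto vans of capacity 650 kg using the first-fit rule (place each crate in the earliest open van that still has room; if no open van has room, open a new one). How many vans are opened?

  500 → van 1 (new)  [load 500/650]
  150 → van 1  [load 650/650]
  50 → van 2 (new)  [load 50/650]
  150 → van 2  [load 200/650]
  400 → van 2  [load 600/650]
  50 → van 2  [load 650/650]
  100 → van 3 (new)  [load 100/650]
  200 → van 3  [load 300/650]
  450 → van 4 (new)  [load 450/650]
  450 → van 5 (new)  [load 450/650]
  400 → van 6 (new)  [load 400/650]
  400 → van 7 (new)  [load 400/650]
  50 → van 3  [load 350/650]
7 vans opened.

7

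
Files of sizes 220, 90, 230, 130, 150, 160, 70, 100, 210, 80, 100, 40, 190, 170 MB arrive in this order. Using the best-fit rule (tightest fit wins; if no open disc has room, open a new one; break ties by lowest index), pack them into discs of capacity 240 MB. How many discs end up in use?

  220 → disc 1 (new)  [load 220/240]
  90 → disc 2 (new)  [load 90/240]
  230 → disc 3 (new)  [load 230/240]
  130 → disc 2  [load 220/240]
  150 → disc 4 (new)  [load 150/240]
  160 → disc 5 (new)  [load 160/240]
  70 → disc 5  [load 230/240]
  100 → disc 6 (new)  [load 100/240]
  210 → disc 7 (new)  [load 210/240]
  80 → disc 4  [load 230/240]
  100 → disc 6  [load 200/240]
  40 → disc 6  [load 240/240]
  190 → disc 8 (new)  [load 190/240]
  170 → disc 9 (new)  [load 170/240]
9 discs opened.

9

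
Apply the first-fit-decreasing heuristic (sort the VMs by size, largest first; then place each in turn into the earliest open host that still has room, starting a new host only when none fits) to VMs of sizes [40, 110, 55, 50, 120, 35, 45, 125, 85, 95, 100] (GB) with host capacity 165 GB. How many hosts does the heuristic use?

6

Sorted descending: 125, 120, 110, 100, 95, 85, 55, 50, 45, 40, 35.
  125 → host 1 (new)  [load 125/165]
  120 → host 2 (new)  [load 120/165]
  110 → host 3 (new)  [load 110/165]
  100 → host 4 (new)  [load 100/165]
  95 → host 5 (new)  [load 95/165]
  85 → host 6 (new)  [load 85/165]
  55 → host 3  [load 165/165]
  50 → host 4  [load 150/165]
  45 → host 2  [load 165/165]
  40 → host 1  [load 165/165]
  35 → host 5  [load 130/165]
6 hosts opened.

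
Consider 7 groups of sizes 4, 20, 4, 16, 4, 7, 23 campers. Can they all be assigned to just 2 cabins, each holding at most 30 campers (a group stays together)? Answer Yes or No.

No

Total = 78 campers; ⌈78/30⌉ = 3.
At least 3 cabins are required, but only 2 are allowed.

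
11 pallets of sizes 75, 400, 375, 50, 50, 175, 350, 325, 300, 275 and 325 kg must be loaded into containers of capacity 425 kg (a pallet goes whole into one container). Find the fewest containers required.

8

Total = 400 + 375 + 350 + 325 + 325 + 300 + 275 + 175 + 75 + 50 + 50 = 2700 kg.
Lower bound: ⌈2700/425⌉ = 7 containers.
A packing using 8 containers:
  container 1: 400 = 400
  container 2: 375 + 50 = 425
  container 3: 350 + 75 = 425
  container 4: 325 + 50 = 375
  container 5: 325 = 325
  container 6: 300 = 300
  container 7: 275 = 275
  container 8: 175 = 175
No arrangement into 7 containers stays within capacity, so 8 is optimal.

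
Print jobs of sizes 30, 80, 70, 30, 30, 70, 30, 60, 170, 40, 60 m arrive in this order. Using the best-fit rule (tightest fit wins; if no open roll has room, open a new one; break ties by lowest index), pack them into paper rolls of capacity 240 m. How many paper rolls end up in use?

  30 → roll 1 (new)  [load 30/240]
  80 → roll 1  [load 110/240]
  70 → roll 1  [load 180/240]
  30 → roll 1  [load 210/240]
  30 → roll 1  [load 240/240]
  70 → roll 2 (new)  [load 70/240]
  30 → roll 2  [load 100/240]
  60 → roll 2  [load 160/240]
  170 → roll 3 (new)  [load 170/240]
  40 → roll 3  [load 210/240]
  60 → roll 2  [load 220/240]
3 paper rolls opened.

3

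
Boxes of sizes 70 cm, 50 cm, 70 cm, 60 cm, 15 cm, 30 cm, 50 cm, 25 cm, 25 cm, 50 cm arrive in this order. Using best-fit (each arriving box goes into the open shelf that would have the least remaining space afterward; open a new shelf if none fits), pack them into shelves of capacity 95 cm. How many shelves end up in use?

6

  70 → shelf 1 (new)  [load 70/95]
  50 → shelf 2 (new)  [load 50/95]
  70 → shelf 3 (new)  [load 70/95]
  60 → shelf 4 (new)  [load 60/95]
  15 → shelf 1  [load 85/95]
  30 → shelf 4  [load 90/95]
  50 → shelf 5 (new)  [load 50/95]
  25 → shelf 3  [load 95/95]
  25 → shelf 2  [load 75/95]
  50 → shelf 6 (new)  [load 50/95]
6 shelves opened.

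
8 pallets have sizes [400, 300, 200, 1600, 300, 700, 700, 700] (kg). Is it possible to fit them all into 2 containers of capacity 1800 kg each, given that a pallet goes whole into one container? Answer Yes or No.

Total = 4900 kg; ⌈4900/1800⌉ = 3.
At least 3 containers are required, but only 2 are allowed.

No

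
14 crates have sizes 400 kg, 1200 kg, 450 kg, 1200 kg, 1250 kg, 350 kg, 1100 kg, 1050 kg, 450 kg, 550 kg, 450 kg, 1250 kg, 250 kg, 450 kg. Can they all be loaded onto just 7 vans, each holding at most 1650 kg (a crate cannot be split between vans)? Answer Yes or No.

Yes

A valid assignment using 7 vans:
  van 1: 1250 + 400 = 1650
  van 2: 1250 + 350 = 1600
  van 3: 1200 + 450 = 1650
  van 4: 1200 + 450 = 1650
  van 5: 1100 + 550 = 1650
  van 6: 1050 + 450 = 1500
  van 7: 450 + 250 = 700
Every load is within 1650 kg, so 7 vans suffice.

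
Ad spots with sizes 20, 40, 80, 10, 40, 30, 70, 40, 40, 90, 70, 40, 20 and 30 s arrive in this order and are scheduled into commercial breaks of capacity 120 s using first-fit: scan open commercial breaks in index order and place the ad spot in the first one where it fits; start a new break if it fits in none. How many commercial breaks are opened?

6

  20 → break 1 (new)  [load 20/120]
  40 → break 1  [load 60/120]
  80 → break 2 (new)  [load 80/120]
  10 → break 1  [load 70/120]
  40 → break 1  [load 110/120]
  30 → break 2  [load 110/120]
  70 → break 3 (new)  [load 70/120]
  40 → break 3  [load 110/120]
  40 → break 4 (new)  [load 40/120]
  90 → break 5 (new)  [load 90/120]
  70 → break 4  [load 110/120]
  40 → break 6 (new)  [load 40/120]
  20 → break 5  [load 110/120]
  30 → break 6  [load 70/120]
6 commercial breaks opened.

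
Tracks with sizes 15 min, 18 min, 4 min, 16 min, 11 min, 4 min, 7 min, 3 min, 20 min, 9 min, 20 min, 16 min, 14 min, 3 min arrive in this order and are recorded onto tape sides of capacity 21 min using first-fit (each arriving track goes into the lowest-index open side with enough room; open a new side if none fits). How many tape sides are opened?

9

  15 → side 1 (new)  [load 15/21]
  18 → side 2 (new)  [load 18/21]
  4 → side 1  [load 19/21]
  16 → side 3 (new)  [load 16/21]
  11 → side 4 (new)  [load 11/21]
  4 → side 3  [load 20/21]
  7 → side 4  [load 18/21]
  3 → side 2  [load 21/21]
  20 → side 5 (new)  [load 20/21]
  9 → side 6 (new)  [load 9/21]
  20 → side 7 (new)  [load 20/21]
  16 → side 8 (new)  [load 16/21]
  14 → side 9 (new)  [load 14/21]
  3 → side 4  [load 21/21]
9 tape sides opened.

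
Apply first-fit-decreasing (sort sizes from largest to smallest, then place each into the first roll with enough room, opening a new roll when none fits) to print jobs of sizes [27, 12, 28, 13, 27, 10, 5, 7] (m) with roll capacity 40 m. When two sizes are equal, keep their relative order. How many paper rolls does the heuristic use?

Sorted descending: 28, 27, 27, 13, 12, 10, 7, 5.
  28 → roll 1 (new)  [load 28/40]
  27 → roll 2 (new)  [load 27/40]
  27 → roll 3 (new)  [load 27/40]
  13 → roll 2  [load 40/40]
  12 → roll 1  [load 40/40]
  10 → roll 3  [load 37/40]
  7 → roll 4 (new)  [load 7/40]
  5 → roll 4  [load 12/40]
4 paper rolls opened.

4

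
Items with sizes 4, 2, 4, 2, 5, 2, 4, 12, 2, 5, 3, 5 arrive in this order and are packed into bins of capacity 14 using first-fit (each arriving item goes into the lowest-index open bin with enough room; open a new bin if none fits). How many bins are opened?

4

  4 → bin 1 (new)  [load 4/14]
  2 → bin 1  [load 6/14]
  4 → bin 1  [load 10/14]
  2 → bin 1  [load 12/14]
  5 → bin 2 (new)  [load 5/14]
  2 → bin 1  [load 14/14]
  4 → bin 2  [load 9/14]
  12 → bin 3 (new)  [load 12/14]
  2 → bin 2  [load 11/14]
  5 → bin 4 (new)  [load 5/14]
  3 → bin 2  [load 14/14]
  5 → bin 4  [load 10/14]
4 bins opened.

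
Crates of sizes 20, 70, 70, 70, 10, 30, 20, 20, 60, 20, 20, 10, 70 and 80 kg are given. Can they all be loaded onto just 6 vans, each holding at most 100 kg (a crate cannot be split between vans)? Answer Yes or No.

A valid assignment using 6 vans:
  van 1: 80 + 20 = 100
  van 2: 70 + 30 = 100
  van 3: 70 + 20 + 10 = 100
  van 4: 70 + 20 + 10 = 100
  van 5: 70 + 20 = 90
  van 6: 60 + 20 = 80
Every load is within 100 kg, so 6 vans suffice.

Yes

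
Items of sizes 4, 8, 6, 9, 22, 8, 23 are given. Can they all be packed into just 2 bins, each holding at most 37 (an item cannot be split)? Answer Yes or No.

Total = 80; ⌈80/37⌉ = 3.
At least 3 bins are required, but only 2 are allowed.

No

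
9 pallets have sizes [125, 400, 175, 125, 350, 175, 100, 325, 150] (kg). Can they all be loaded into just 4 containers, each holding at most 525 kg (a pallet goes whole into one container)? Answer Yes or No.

A valid assignment using 4 containers:
  container 1: 400 + 125 = 525
  container 2: 350 + 175 = 525
  container 3: 325 + 175 = 500
  container 4: 150 + 125 + 100 = 375
Every load is within 525 kg, so 4 containers suffice.

Yes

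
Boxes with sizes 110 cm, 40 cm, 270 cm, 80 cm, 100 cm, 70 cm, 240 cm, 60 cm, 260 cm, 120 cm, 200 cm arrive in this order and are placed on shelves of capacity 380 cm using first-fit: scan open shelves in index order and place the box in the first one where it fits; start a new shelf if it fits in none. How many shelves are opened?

  110 → shelf 1 (new)  [load 110/380]
  40 → shelf 1  [load 150/380]
  270 → shelf 2 (new)  [load 270/380]
  80 → shelf 1  [load 230/380]
  100 → shelf 1  [load 330/380]
  70 → shelf 2  [load 340/380]
  240 → shelf 3 (new)  [load 240/380]
  60 → shelf 3  [load 300/380]
  260 → shelf 4 (new)  [load 260/380]
  120 → shelf 4  [load 380/380]
  200 → shelf 5 (new)  [load 200/380]
5 shelves opened.

5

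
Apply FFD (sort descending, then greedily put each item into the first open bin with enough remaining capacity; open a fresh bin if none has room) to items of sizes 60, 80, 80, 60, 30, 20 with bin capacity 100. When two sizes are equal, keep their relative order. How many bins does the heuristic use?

4

Sorted descending: 80, 80, 60, 60, 30, 20.
  80 → bin 1 (new)  [load 80/100]
  80 → bin 2 (new)  [load 80/100]
  60 → bin 3 (new)  [load 60/100]
  60 → bin 4 (new)  [load 60/100]
  30 → bin 3  [load 90/100]
  20 → bin 1  [load 100/100]
4 bins opened.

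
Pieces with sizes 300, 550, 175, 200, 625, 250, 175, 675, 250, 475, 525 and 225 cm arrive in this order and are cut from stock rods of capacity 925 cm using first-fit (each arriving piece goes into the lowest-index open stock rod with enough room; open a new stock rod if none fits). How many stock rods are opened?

  300 → stock rod 1 (new)  [load 300/925]
  550 → stock rod 1  [load 850/925]
  175 → stock rod 2 (new)  [load 175/925]
  200 → stock rod 2  [load 375/925]
  625 → stock rod 3 (new)  [load 625/925]
  250 → stock rod 2  [load 625/925]
  175 → stock rod 2  [load 800/925]
  675 → stock rod 4 (new)  [load 675/925]
  250 → stock rod 3  [load 875/925]
  475 → stock rod 5 (new)  [load 475/925]
  525 → stock rod 6 (new)  [load 525/925]
  225 → stock rod 4  [load 900/925]
6 stock rods opened.

6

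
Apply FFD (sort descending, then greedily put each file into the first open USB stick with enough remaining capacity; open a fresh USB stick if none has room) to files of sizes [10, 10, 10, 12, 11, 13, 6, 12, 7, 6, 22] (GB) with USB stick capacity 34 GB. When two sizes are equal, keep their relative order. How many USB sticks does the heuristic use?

4

Sorted descending: 22, 13, 12, 12, 11, 10, 10, 10, 7, 6, 6.
  22 → USB stick 1 (new)  [load 22/34]
  13 → USB stick 2 (new)  [load 13/34]
  12 → USB stick 1  [load 34/34]
  12 → USB stick 2  [load 25/34]
  11 → USB stick 3 (new)  [load 11/34]
  10 → USB stick 3  [load 21/34]
  10 → USB stick 3  [load 31/34]
  10 → USB stick 4 (new)  [load 10/34]
  7 → USB stick 2  [load 32/34]
  6 → USB stick 4  [load 16/34]
  6 → USB stick 4  [load 22/34]
4 USB sticks opened.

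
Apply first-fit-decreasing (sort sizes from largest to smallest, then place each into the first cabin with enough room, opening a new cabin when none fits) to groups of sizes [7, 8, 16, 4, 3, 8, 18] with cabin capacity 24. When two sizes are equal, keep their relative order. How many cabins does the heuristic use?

Sorted descending: 18, 16, 8, 8, 7, 4, 3.
  18 → cabin 1 (new)  [load 18/24]
  16 → cabin 2 (new)  [load 16/24]
  8 → cabin 2  [load 24/24]
  8 → cabin 3 (new)  [load 8/24]
  7 → cabin 3  [load 15/24]
  4 → cabin 1  [load 22/24]
  3 → cabin 3  [load 18/24]
3 cabins opened.

3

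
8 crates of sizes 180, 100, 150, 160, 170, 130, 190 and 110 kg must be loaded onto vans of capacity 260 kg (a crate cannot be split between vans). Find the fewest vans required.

6

Total = 190 + 180 + 170 + 160 + 150 + 130 + 110 + 100 = 1190 kg.
Lower bound: ⌈1190/260⌉ = 5 vans.
A packing using 6 vans:
  van 1: 190 = 190
  van 2: 180 = 180
  van 3: 170 = 170
  van 4: 160 + 100 = 260
  van 5: 150 + 110 = 260
  van 6: 130 = 130
No arrangement into 5 vans stays within capacity, so 6 is optimal.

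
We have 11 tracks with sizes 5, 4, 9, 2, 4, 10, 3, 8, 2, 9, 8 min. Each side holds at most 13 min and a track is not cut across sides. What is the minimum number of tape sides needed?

Total = 10 + 9 + 9 + 8 + 8 + 5 + 4 + 4 + 3 + 2 + 2 = 64 min.
Lower bound: ⌈64/13⌉ = 5 tape sides.
A packing using 5 tape sides:
  side 1: 10 + 3 = 13
  side 2: 9 + 4 = 13
  side 3: 9 + 4 = 13
  side 4: 8 + 5 = 13
  side 5: 8 + 2 + 2 = 12
This matches the lower bound, so 5 is optimal.

5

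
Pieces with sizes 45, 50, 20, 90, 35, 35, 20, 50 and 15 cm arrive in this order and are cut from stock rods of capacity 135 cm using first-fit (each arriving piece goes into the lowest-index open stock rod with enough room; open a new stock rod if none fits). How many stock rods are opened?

3

  45 → stock rod 1 (new)  [load 45/135]
  50 → stock rod 1  [load 95/135]
  20 → stock rod 1  [load 115/135]
  90 → stock rod 2 (new)  [load 90/135]
  35 → stock rod 2  [load 125/135]
  35 → stock rod 3 (new)  [load 35/135]
  20 → stock rod 1  [load 135/135]
  50 → stock rod 3  [load 85/135]
  15 → stock rod 3  [load 100/135]
3 stock rods opened.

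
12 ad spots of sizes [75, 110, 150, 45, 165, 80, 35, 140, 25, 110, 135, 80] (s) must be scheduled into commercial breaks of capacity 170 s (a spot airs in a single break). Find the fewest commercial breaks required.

8

Total = 165 + 150 + 140 + 135 + 110 + 110 + 80 + 80 + 75 + 45 + 35 + 25 = 1150 s.
Lower bound: ⌈1150/170⌉ = 7 commercial breaks.
A packing using 8 commercial breaks:
  break 1: 165 = 165
  break 2: 150 = 150
  break 3: 140 + 25 = 165
  break 4: 135 + 35 = 170
  break 5: 110 + 45 = 155
  break 6: 110 = 110
  break 7: 80 + 80 = 160
  break 8: 75 = 75
No arrangement into 7 commercial breaks stays within capacity, so 8 is optimal.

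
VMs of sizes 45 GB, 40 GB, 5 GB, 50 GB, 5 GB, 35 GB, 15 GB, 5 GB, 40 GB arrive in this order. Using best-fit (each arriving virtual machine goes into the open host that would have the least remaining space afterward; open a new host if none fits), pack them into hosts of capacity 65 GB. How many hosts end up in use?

5

  45 → host 1 (new)  [load 45/65]
  40 → host 2 (new)  [load 40/65]
  5 → host 1  [load 50/65]
  50 → host 3 (new)  [load 50/65]
  5 → host 1  [load 55/65]
  35 → host 4 (new)  [load 35/65]
  15 → host 3  [load 65/65]
  5 → host 1  [load 60/65]
  40 → host 5 (new)  [load 40/65]
5 hosts opened.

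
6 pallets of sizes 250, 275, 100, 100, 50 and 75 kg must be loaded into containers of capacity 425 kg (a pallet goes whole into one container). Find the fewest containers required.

Total = 275 + 250 + 100 + 100 + 75 + 50 = 850 kg.
Lower bound: ⌈850/425⌉ = 2 containers.
A packing using 2 containers:
  container 1: 275 + 100 + 50 = 425
  container 2: 250 + 100 + 75 = 425
This matches the lower bound, so 2 is optimal.

2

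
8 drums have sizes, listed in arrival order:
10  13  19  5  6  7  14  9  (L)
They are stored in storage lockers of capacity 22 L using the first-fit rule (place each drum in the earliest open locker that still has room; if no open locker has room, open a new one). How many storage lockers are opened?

5

  10 → locker 1 (new)  [load 10/22]
  13 → locker 2 (new)  [load 13/22]
  19 → locker 3 (new)  [load 19/22]
  5 → locker 1  [load 15/22]
  6 → locker 1  [load 21/22]
  7 → locker 2  [load 20/22]
  14 → locker 4 (new)  [load 14/22]
  9 → locker 5 (new)  [load 9/22]
5 storage lockers opened.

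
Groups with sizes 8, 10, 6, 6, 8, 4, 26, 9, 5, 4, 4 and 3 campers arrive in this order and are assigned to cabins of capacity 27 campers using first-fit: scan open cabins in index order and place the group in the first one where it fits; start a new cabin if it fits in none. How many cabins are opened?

  8 → cabin 1 (new)  [load 8/27]
  10 → cabin 1  [load 18/27]
  6 → cabin 1  [load 24/27]
  6 → cabin 2 (new)  [load 6/27]
  8 → cabin 2  [load 14/27]
  4 → cabin 2  [load 18/27]
  26 → cabin 3 (new)  [load 26/27]
  9 → cabin 2  [load 27/27]
  5 → cabin 4 (new)  [load 5/27]
  4 → cabin 4  [load 9/27]
  4 → cabin 4  [load 13/27]
  3 → cabin 1  [load 27/27]
4 cabins opened.

4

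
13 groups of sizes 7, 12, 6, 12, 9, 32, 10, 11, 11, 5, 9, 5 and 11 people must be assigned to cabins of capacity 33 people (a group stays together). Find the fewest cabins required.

5

Total = 32 + 12 + 12 + 11 + 11 + 11 + 10 + 9 + 9 + 7 + 6 + 5 + 5 = 140 people.
Lower bound: ⌈140/33⌉ = 5 cabins.
A packing using 5 cabins:
  cabin 1: 32 = 32
  cabin 2: 12 + 12 + 9 = 33
  cabin 3: 11 + 11 + 11 = 33
  cabin 4: 10 + 9 + 7 + 6 = 32
  cabin 5: 5 + 5 = 10
This matches the lower bound, so 5 is optimal.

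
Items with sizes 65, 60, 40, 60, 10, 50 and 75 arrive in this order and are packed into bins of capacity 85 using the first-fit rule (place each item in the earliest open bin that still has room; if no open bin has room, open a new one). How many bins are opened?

  65 → bin 1 (new)  [load 65/85]
  60 → bin 2 (new)  [load 60/85]
  40 → bin 3 (new)  [load 40/85]
  60 → bin 4 (new)  [load 60/85]
  10 → bin 1  [load 75/85]
  50 → bin 5 (new)  [load 50/85]
  75 → bin 6 (new)  [load 75/85]
6 bins opened.

6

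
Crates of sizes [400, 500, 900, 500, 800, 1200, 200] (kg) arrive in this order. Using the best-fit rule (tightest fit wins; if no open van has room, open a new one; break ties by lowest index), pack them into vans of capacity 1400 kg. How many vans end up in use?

  400 → van 1 (new)  [load 400/1400]
  500 → van 1  [load 900/1400]
  900 → van 2 (new)  [load 900/1400]
  500 → van 1  [load 1400/1400]
  800 → van 3 (new)  [load 800/1400]
  1200 → van 4 (new)  [load 1200/1400]
  200 → van 4  [load 1400/1400]
4 vans opened.

4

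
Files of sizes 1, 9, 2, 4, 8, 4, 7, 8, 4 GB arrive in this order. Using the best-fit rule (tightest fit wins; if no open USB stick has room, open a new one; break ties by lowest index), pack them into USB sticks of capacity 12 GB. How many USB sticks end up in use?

4

  1 → USB stick 1 (new)  [load 1/12]
  9 → USB stick 1  [load 10/12]
  2 → USB stick 1  [load 12/12]
  4 → USB stick 2 (new)  [load 4/12]
  8 → USB stick 2  [load 12/12]
  4 → USB stick 3 (new)  [load 4/12]
  7 → USB stick 3  [load 11/12]
  8 → USB stick 4 (new)  [load 8/12]
  4 → USB stick 4  [load 12/12]
4 USB sticks opened.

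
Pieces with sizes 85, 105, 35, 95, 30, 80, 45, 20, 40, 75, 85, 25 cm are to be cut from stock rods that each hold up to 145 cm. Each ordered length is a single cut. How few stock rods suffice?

Total = 105 + 95 + 85 + 85 + 80 + 75 + 45 + 40 + 35 + 30 + 25 + 20 = 720 cm.
Lower bound: ⌈720/145⌉ = 5 stock rods.
Also, 6 pieces each exceed 145/2 cm, and no two of those can share a stock rod, so at least 6 stock rods are needed.
A packing using 6 stock rods:
  stock rod 1: 105 + 40 = 145
  stock rod 2: 95 + 45 = 140
  stock rod 3: 85 + 35 + 25 = 145
  stock rod 4: 85 + 30 + 20 = 135
  stock rod 5: 80 = 80
  stock rod 6: 75 = 75
This matches the lower bound, so 6 is optimal.

6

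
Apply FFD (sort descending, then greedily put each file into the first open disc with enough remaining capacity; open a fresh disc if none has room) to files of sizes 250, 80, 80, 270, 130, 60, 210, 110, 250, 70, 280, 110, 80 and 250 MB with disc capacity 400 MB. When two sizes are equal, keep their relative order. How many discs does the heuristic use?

Sorted descending: 280, 270, 250, 250, 250, 210, 130, 110, 110, 80, 80, 80, 70, 60.
  280 → disc 1 (new)  [load 280/400]
  270 → disc 2 (new)  [load 270/400]
  250 → disc 3 (new)  [load 250/400]
  250 → disc 4 (new)  [load 250/400]
  250 → disc 5 (new)  [load 250/400]
  210 → disc 6 (new)  [load 210/400]
  130 → disc 2  [load 400/400]
  110 → disc 1  [load 390/400]
  110 → disc 3  [load 360/400]
  80 → disc 4  [load 330/400]
  80 → disc 5  [load 330/400]
  80 → disc 6  [load 290/400]
  70 → disc 4  [load 400/400]
  60 → disc 5  [load 390/400]
6 discs opened.

6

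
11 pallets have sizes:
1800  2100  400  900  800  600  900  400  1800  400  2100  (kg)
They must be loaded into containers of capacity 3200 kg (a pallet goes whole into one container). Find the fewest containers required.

4

Total = 2100 + 2100 + 1800 + 1800 + 900 + 900 + 800 + 600 + 400 + 400 + 400 = 12200 kg.
Lower bound: ⌈12200/3200⌉ = 4 containers.
A packing using 4 containers:
  container 1: 2100 + 900 = 3000
  container 2: 2100 + 900 = 3000
  container 3: 1800 + 800 + 600 = 3200
  container 4: 1800 + 400 + 400 + 400 = 3000
This matches the lower bound, so 4 is optimal.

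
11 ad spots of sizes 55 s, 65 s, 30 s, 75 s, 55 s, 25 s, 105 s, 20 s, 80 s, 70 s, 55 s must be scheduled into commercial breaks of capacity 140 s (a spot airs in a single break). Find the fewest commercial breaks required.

5

Total = 105 + 80 + 75 + 70 + 65 + 55 + 55 + 55 + 30 + 25 + 20 = 635 s.
Lower bound: ⌈635/140⌉ = 5 commercial breaks.
A packing using 5 commercial breaks:
  break 1: 105 + 30 = 135
  break 2: 80 + 55 = 135
  break 3: 75 + 65 = 140
  break 4: 70 + 55 = 125
  break 5: 55 + 25 + 20 = 100
This matches the lower bound, so 5 is optimal.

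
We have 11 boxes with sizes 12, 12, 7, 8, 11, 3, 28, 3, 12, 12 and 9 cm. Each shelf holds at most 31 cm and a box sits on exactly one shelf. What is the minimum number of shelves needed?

Total = 28 + 12 + 12 + 12 + 12 + 11 + 9 + 8 + 7 + 3 + 3 = 117 cm.
Lower bound: ⌈117/31⌉ = 4 shelves.
A packing using 4 shelves:
  shelf 1: 28 + 3 = 31
  shelf 2: 12 + 12 + 7 = 31
  shelf 3: 12 + 12 + 3 = 27
  shelf 4: 11 + 9 + 8 = 28
This matches the lower bound, so 4 is optimal.

4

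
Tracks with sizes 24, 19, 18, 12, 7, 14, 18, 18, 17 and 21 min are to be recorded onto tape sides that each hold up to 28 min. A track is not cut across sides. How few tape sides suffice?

8

Total = 24 + 21 + 19 + 18 + 18 + 18 + 17 + 14 + 12 + 7 = 168 min.
Lower bound: ⌈168/28⌉ = 6 tape sides.
Also, 7 tracks each exceed 14 min, and no two of those can share a side, so at least 7 tape sides are needed.
A packing using 8 tape sides:
  side 1: 24 = 24
  side 2: 21 + 7 = 28
  side 3: 19 = 19
  side 4: 18 = 18
  side 5: 18 = 18
  side 6: 18 = 18
  side 7: 17 = 17
  side 8: 14 + 12 = 26
No arrangement into 7 tape sides stays within capacity, so 8 is optimal.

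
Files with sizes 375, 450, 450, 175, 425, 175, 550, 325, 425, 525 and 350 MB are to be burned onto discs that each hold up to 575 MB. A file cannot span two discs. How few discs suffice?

9

Total = 550 + 525 + 450 + 450 + 425 + 425 + 375 + 350 + 325 + 175 + 175 = 4225 MB.
Lower bound: ⌈4225/575⌉ = 8 discs.
Also, 9 files each exceed 575/2 MB, and no two of those can share a disc, so at least 9 discs are needed.
A packing using 9 discs:
  disc 1: 550 = 550
  disc 2: 525 = 525
  disc 3: 450 = 450
  disc 4: 450 = 450
  disc 5: 425 = 425
  disc 6: 425 = 425
  disc 7: 375 + 175 = 550
  disc 8: 350 + 175 = 525
  disc 9: 325 = 325
This matches the lower bound, so 9 is optimal.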